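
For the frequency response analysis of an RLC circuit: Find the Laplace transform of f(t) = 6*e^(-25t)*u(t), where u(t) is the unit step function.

Standard Laplace transform pair:
e^(-at)*u(t) <-> 1/(s+a)
With a = 25: L{6*e^(-25t)*u(t)} = 6/(s+25), ROC: Re(s) > -25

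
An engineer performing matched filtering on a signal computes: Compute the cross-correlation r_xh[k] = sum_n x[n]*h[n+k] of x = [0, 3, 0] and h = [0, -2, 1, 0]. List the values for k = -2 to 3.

Both sequences indexed from 0 and zero outside their support.
Lags with overlap: k = -2 to 3.
  r_xh[-2] = x[2]*h[0] = 0
  r_xh[-1] = x[1]*h[0] + x[2]*h[1] = 0
  r_xh[0] = x[0]*h[0] + x[1]*h[1] + x[2]*h[2] = -6
  r_xh[1] = x[0]*h[1] + x[1]*h[2] + x[2]*h[3] = 3
  r_xh[2] = x[0]*h[2] + x[1]*h[3] = 0
  r_xh[3] = x[0]*h[3] = 0
r_xh = [0, 0, -6, 3, 0, 0] (for k = -2, ..., 3)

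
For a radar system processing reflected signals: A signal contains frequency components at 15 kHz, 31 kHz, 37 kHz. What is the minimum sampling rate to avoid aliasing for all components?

The highest frequency component is f_max = 37 kHz.
Nyquist rate = 2 * f_max = 2 * 37 kHz = 74 kHz.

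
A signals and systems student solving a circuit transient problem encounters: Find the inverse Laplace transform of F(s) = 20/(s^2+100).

Standard pair: w/(s^2+w^2) <-> sin(wt)*u(t)
Recognize w^2 = 100, so w = 10; numerator 20 = 2*10.
f(t) = 2*sin(10t)*u(t)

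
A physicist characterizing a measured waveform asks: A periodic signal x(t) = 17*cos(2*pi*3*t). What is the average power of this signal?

Average power of A*cos(wt) is A^2/2.
P = 17^2 / 2 = 289/2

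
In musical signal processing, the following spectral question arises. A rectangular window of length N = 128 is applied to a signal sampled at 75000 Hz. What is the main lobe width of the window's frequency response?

For a rectangular window of length N,
the main lobe width in frequency is 2*f_s/N.
= 2*75000/128 = 9375/8 Hz
This determines the minimum frequency separation for resolving two sinusoids.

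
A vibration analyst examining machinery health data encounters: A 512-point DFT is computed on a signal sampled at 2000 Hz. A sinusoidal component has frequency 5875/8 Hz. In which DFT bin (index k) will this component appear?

DFT frequency resolution = f_s/N = 2000/512 = 125/32 Hz
Bin index k = f_signal / resolution = 5875/8 / 125/32 = 188
The signal frequency 5875/8 Hz falls in DFT bin k = 188.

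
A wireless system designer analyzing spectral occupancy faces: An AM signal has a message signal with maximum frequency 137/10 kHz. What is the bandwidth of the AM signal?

In AM (double-sideband), the bandwidth is twice the message frequency.
BW = 2 * f_m = 2 * 137/10 kHz = 137/5 kHz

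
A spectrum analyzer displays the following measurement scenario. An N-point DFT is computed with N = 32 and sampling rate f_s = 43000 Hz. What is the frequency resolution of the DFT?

DFT frequency resolution = f_s / N
= 43000 / 32 = 5375/4 Hz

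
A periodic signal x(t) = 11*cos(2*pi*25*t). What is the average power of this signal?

Average power of A*cos(wt) is A^2/2.
P = 11^2 / 2 = 121/2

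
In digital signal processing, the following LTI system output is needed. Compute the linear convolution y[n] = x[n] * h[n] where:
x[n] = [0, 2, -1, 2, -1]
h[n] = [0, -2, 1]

y[n] = sum_k x[k]*h[n-k]. Output length = len(x) + len(h) - 1 = 5 + 3 - 1 = 7.
y[0] = 0*0 = 0
y[1] = 2*0 + 0*-2 = 0
y[2] = -1*0 + 2*-2 + 0*1 = -4
y[3] = 2*0 + -1*-2 + 2*1 = 4
y[4] = -1*0 + 2*-2 + -1*1 = -5
y[5] = -1*-2 + 2*1 = 4
y[6] = -1*1 = -1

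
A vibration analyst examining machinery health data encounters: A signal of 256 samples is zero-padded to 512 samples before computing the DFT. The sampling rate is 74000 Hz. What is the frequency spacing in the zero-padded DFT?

Original DFT: N = 256, resolution = f_s/N = 74000/256 = 4625/16 Hz
Zero-padded DFT: N = 512, resolution = f_s/N = 74000/512 = 4625/32 Hz
Zero-padding interpolates the spectrum (finer frequency grid)
but does NOT improve the true spectral resolution (ability to resolve close frequencies).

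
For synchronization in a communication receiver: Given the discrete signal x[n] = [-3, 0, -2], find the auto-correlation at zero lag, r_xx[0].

The auto-correlation at zero lag r_xx[0] equals the signal energy.
r_xx[0] = sum of x[n]^2 = (-3)^2 + 0^2 + (-2)^2
= 9 + 0 + 4 = 13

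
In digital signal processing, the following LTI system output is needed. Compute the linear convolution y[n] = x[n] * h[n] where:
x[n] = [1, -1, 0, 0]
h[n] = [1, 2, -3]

y[n] = sum_k x[k]*h[n-k]. Output length = len(x) + len(h) - 1 = 4 + 3 - 1 = 6.
y[0] = 1*1 = 1
y[1] = -1*1 + 1*2 = 1
y[2] = 0*1 + -1*2 + 1*-3 = -5
y[3] = 0*1 + 0*2 + -1*-3 = 3
y[4] = 0*2 + 0*-3 = 0
y[5] = 0*-3 = 0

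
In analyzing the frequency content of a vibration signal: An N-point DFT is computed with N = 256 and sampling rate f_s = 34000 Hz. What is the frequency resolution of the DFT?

DFT frequency resolution = f_s / N
= 34000 / 256 = 2125/16 Hz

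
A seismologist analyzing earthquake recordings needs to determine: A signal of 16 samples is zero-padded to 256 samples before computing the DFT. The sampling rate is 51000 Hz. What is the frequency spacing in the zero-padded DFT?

Original DFT: N = 16, resolution = f_s/N = 51000/16 = 6375/2 Hz
Zero-padded DFT: N = 256, resolution = f_s/N = 51000/256 = 6375/32 Hz
Zero-padding interpolates the spectrum (finer frequency grid)
but does NOT improve the true spectral resolution (ability to resolve close frequencies).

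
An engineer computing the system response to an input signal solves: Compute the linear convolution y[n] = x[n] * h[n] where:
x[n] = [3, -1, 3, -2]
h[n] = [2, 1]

y[n] = sum_k x[k]*h[n-k]. Output length = len(x) + len(h) - 1 = 4 + 2 - 1 = 5.
y[0] = 3*2 = 6
y[1] = -1*2 + 3*1 = 1
y[2] = 3*2 + -1*1 = 5
y[3] = -2*2 + 3*1 = -1
y[4] = -2*1 = -2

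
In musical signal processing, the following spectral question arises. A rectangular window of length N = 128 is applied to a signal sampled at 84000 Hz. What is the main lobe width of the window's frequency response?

For a rectangular window of length N,
the main lobe width in frequency is 2*f_s/N.
= 2*84000/128 = 2625/2 Hz
This determines the minimum frequency separation for resolving two sinusoids.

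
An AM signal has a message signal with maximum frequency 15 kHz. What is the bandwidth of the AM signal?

In AM (double-sideband), the bandwidth is twice the message frequency.
BW = 2 * f_m = 2 * 15 kHz = 30 kHz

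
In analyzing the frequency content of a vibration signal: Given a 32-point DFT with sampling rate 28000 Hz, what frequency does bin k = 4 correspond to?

The frequency of DFT bin k is: f_k = k * f_s / N
f_4 = 4 * 28000 / 32 = 3500 Hz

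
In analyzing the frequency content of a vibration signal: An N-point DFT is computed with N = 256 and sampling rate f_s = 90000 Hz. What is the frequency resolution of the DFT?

DFT frequency resolution = f_s / N
= 90000 / 256 = 5625/16 Hz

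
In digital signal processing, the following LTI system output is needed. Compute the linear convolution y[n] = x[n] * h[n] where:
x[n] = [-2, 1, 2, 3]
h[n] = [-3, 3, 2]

y[n] = sum_k x[k]*h[n-k]. Output length = len(x) + len(h) - 1 = 4 + 3 - 1 = 6.
y[0] = -2*-3 = 6
y[1] = 1*-3 + -2*3 = -9
y[2] = 2*-3 + 1*3 + -2*2 = -7
y[3] = 3*-3 + 2*3 + 1*2 = -1
y[4] = 3*3 + 2*2 = 13
y[5] = 3*2 = 6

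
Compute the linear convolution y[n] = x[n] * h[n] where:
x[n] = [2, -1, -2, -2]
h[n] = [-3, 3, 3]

y[n] = sum_k x[k]*h[n-k]. Output length = len(x) + len(h) - 1 = 4 + 3 - 1 = 6.
y[0] = 2*-3 = -6
y[1] = -1*-3 + 2*3 = 9
y[2] = -2*-3 + -1*3 + 2*3 = 9
y[3] = -2*-3 + -2*3 + -1*3 = -3
y[4] = -2*3 + -2*3 = -12
y[5] = -2*3 = -6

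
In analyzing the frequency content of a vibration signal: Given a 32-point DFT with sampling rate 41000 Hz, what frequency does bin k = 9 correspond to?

The frequency of DFT bin k is: f_k = k * f_s / N
f_9 = 9 * 41000 / 32 = 46125/4 Hz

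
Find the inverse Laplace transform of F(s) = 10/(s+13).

Standard pair: k/(s+a) <-> k*e^(-at)*u(t)
With k=10, a=13: f(t) = 10*e^(-13t)*u(t)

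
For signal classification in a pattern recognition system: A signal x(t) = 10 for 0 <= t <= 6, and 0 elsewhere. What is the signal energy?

Energy = integral of |x(t)|^2 dt over the signal duration
= 10^2 * 6 = 100 * 6 = 600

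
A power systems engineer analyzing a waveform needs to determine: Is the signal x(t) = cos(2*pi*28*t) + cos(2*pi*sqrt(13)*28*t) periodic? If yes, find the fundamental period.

f1 = 28 Hz, f2 = 28*sqrt(13) Hz
Ratio f2/f1 = sqrt(13), which is irrational.
Since the frequency ratio is irrational, no common period exists.
The signal is not periodic.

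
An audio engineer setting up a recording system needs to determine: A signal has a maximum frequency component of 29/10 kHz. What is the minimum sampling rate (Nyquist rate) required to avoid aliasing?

By the Nyquist-Shannon sampling theorem,
the minimum sampling rate (Nyquist rate) must be at least 2 * f_max.
Nyquist rate = 2 * 29/10 kHz = 29/5 kHz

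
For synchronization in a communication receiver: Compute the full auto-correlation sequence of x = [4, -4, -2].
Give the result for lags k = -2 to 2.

r_xx[k] = sum_m x[m]*x[m+k], indexed from 0, for k = -2 to 2:
  r_xx[-2] = x[2]*x[0] = -8
  r_xx[-1] = x[1]*x[0] + x[2]*x[1] = -8
  r_xx[0] = x[0]*x[0] + x[1]*x[1] + x[2]*x[2] = 36
  r_xx[1] = x[0]*x[1] + x[1]*x[2] = -8
  r_xx[2] = x[0]*x[2] = -8
r_xx = [-8, -8, 36, -8, -8]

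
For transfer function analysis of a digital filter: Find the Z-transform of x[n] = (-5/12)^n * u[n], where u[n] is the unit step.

The Z-transform of a^n * u[n] is z/(z-a) for |z| > |a|.
Here a = -5/12, so X(z) = z/(z - (-5/12)) = 12z/(12z + 5)
ROC: |z| > 5/12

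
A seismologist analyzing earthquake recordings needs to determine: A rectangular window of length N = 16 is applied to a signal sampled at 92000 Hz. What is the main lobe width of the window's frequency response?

For a rectangular window of length N,
the main lobe width in frequency is 2*f_s/N.
= 2*92000/16 = 11500 Hz
This determines the minimum frequency separation for resolving two sinusoids.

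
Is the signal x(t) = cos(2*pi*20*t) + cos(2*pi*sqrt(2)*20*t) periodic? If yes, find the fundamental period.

f1 = 20 Hz, f2 = 20*sqrt(2) Hz
Ratio f2/f1 = sqrt(2), which is irrational.
Since the frequency ratio is irrational, no common period exists.
The signal is not periodic.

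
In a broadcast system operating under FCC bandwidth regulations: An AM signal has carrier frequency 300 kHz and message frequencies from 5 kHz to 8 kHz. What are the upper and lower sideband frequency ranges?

Upper sideband (USB) = fc + [fm_low, fm_high] = 300 + [5, 8] = [305, 308] kHz
Lower sideband (LSB) = fc - [fm_high, fm_low] = 300 - [8, 5] = [292, 295] kHz
Total occupied spectrum: 292 kHz to 308 kHz (plus carrier at 300 kHz)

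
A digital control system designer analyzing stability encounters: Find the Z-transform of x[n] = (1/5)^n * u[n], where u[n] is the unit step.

The Z-transform of a^n * u[n] is z/(z-a) for |z| > |a|.
Here a = 1/5, so X(z) = z/(z - (1/5)) = 5z/(5z - 1)
ROC: |z| > 1/5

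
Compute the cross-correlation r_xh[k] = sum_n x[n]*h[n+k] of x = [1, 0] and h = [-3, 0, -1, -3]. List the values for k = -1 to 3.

Both sequences indexed from 0 and zero outside their support.
Lags with overlap: k = -1 to 3.
  r_xh[-1] = x[1]*h[0] = 0
  r_xh[0] = x[0]*h[0] + x[1]*h[1] = -3
  r_xh[1] = x[0]*h[1] + x[1]*h[2] = 0
  r_xh[2] = x[0]*h[2] + x[1]*h[3] = -1
  r_xh[3] = x[0]*h[3] = -3
r_xh = [0, -3, 0, -1, -3] (for k = -1, ..., 3)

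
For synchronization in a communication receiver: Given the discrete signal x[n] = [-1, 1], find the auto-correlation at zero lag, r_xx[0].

The auto-correlation at zero lag r_xx[0] equals the signal energy.
r_xx[0] = sum of x[n]^2 = (-1)^2 + 1^2
= 1 + 1 = 2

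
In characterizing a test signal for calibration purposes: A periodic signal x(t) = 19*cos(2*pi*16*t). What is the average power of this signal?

Average power of A*cos(wt) is A^2/2.
P = 19^2 / 2 = 361/2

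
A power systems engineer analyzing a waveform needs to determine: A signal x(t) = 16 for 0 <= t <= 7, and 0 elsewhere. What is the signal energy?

Energy = integral of |x(t)|^2 dt over the signal duration
= 16^2 * 7 = 256 * 7 = 1792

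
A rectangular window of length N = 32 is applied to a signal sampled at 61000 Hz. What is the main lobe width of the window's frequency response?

For a rectangular window of length N,
the main lobe width in frequency is 2*f_s/N.
= 2*61000/32 = 7625/2 Hz
This determines the minimum frequency separation for resolving two sinusoids.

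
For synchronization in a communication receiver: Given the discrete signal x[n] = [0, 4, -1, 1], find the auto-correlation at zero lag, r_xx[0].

The auto-correlation at zero lag r_xx[0] equals the signal energy.
r_xx[0] = sum of x[n]^2 = 0^2 + 4^2 + (-1)^2 + 1^2
= 0 + 16 + 1 + 1 = 18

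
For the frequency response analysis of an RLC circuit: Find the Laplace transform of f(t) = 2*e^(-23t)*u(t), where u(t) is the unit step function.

Standard Laplace transform pair:
e^(-at)*u(t) <-> 1/(s+a)
With a = 23: L{2*e^(-23t)*u(t)} = 2/(s+23), ROC: Re(s) > -23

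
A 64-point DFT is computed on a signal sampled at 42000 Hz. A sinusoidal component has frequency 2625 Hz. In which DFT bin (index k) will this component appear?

DFT frequency resolution = f_s/N = 42000/64 = 2625/4 Hz
Bin index k = f_signal / resolution = 2625 / 2625/4 = 4
The signal frequency 2625 Hz falls in DFT bin k = 4.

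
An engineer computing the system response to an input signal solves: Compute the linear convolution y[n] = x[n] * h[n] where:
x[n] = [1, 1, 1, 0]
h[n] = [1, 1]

y[n] = sum_k x[k]*h[n-k]. Output length = len(x) + len(h) - 1 = 4 + 2 - 1 = 5.
y[0] = 1*1 = 1
y[1] = 1*1 + 1*1 = 2
y[2] = 1*1 + 1*1 = 2
y[3] = 0*1 + 1*1 = 1
y[4] = 0*1 = 0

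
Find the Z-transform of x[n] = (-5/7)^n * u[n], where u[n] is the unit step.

The Z-transform of a^n * u[n] is z/(z-a) for |z| > |a|.
Here a = -5/7, so X(z) = z/(z - (-5/7)) = 7z/(7z + 5)
ROC: |z| > 5/7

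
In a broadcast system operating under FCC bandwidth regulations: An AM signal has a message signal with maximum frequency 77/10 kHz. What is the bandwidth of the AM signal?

In AM (double-sideband), the bandwidth is twice the message frequency.
BW = 2 * f_m = 2 * 77/10 kHz = 77/5 kHz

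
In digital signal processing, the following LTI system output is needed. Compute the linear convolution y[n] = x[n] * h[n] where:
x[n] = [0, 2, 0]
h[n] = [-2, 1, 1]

y[n] = sum_k x[k]*h[n-k]. Output length = len(x) + len(h) - 1 = 3 + 3 - 1 = 5.
y[0] = 0*-2 = 0
y[1] = 2*-2 + 0*1 = -4
y[2] = 0*-2 + 2*1 + 0*1 = 2
y[3] = 0*1 + 2*1 = 2
y[4] = 0*1 = 0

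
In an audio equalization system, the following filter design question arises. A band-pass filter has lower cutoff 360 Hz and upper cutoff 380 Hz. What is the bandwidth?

Bandwidth = f_high - f_low
= 380 Hz - 360 Hz = 20 Hz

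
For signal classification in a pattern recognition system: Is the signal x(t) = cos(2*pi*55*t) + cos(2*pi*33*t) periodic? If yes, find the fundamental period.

f1 = 55 Hz, f2 = 33 Hz
Period T1 = 1/55, T2 = 1/33
Ratio T1/T2 = 33/55, which is rational.
The signal is periodic with fundamental period T = 1/GCD(55,33) = 1/11 s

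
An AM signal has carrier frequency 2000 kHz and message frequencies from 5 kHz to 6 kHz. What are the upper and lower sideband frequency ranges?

Upper sideband (USB) = fc + [fm_low, fm_high] = 2000 + [5, 6] = [2005, 2006] kHz
Lower sideband (LSB) = fc - [fm_high, fm_low] = 2000 - [6, 5] = [1994, 1995] kHz
Total occupied spectrum: 1994 kHz to 2006 kHz (plus carrier at 2000 kHz)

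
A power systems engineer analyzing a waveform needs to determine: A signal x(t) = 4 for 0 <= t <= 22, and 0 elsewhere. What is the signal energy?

Energy = integral of |x(t)|^2 dt over the signal duration
= 4^2 * 22 = 16 * 22 = 352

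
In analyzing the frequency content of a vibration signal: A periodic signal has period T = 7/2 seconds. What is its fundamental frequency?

The fundamental frequency is the reciprocal of the period.
f = 1/T = 1/(7/2) = 2/7 Hz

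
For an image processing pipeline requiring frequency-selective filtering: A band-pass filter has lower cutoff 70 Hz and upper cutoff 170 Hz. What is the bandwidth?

Bandwidth = f_high - f_low
= 170 Hz - 70 Hz = 100 Hz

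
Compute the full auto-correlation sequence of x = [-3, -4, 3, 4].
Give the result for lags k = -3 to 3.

r_xx[k] = sum_m x[m]*x[m+k], indexed from 0, for k = -3 to 3:
  r_xx[-3] = x[3]*x[0] = -12
  r_xx[-2] = x[2]*x[0] + x[3]*x[1] = -25
  r_xx[-1] = x[1]*x[0] + x[2]*x[1] + x[3]*x[2] = 12
  r_xx[0] = x[0]*x[0] + x[1]*x[1] + x[2]*x[2] + x[3]*x[3] = 50
  r_xx[1] = x[0]*x[1] + x[1]*x[2] + x[2]*x[3] = 12
  r_xx[2] = x[0]*x[2] + x[1]*x[3] = -25
  r_xx[3] = x[0]*x[3] = -12
r_xx = [-12, -25, 12, 50, 12, -25, -12]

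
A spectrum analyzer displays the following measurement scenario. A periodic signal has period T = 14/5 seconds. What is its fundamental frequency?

The fundamental frequency is the reciprocal of the period.
f = 1/T = 1/(14/5) = 5/14 Hz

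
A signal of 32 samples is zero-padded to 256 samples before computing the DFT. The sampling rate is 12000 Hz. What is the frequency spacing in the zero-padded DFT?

Original DFT: N = 32, resolution = f_s/N = 12000/32 = 375 Hz
Zero-padded DFT: N = 256, resolution = f_s/N = 12000/256 = 375/8 Hz
Zero-padding interpolates the spectrum (finer frequency grid)
but does NOT improve the true spectral resolution (ability to resolve close frequencies).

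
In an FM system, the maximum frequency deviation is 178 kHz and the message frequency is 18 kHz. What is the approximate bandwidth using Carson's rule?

Carson's rule: BW = 2*(delta_f + f_m)
= 2*(178 + 18) kHz = 392 kHz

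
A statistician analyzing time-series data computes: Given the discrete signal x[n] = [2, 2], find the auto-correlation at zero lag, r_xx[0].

The auto-correlation at zero lag r_xx[0] equals the signal energy.
r_xx[0] = sum of x[n]^2 = 2^2 + 2^2
= 4 + 4 = 8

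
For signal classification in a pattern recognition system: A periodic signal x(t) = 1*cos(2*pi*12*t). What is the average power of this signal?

Average power of A*cos(wt) is A^2/2.
P = 1^2 / 2 = 1/2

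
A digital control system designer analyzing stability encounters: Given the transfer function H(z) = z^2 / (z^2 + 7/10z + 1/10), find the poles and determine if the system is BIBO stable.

Poles are roots of the denominator: z^2 + 7/10z + 1/10 = 0.
Quadratic formula: z = [-(7/10) +/- sqrt((7/10)^2 - 4*(1/10))] / 2
Discriminant = 49/100 - 2/5 = 9/100; sqrt = 3/10.
z = (-7/10 +/- 3/10) / 2 => z = -1/5 or z = -1/2.
|p1| = 1/5, |p2| = 1/2.
For BIBO stability, all poles must lie inside the unit circle (|p| < 1).
System is STABLE since both |p| < 1.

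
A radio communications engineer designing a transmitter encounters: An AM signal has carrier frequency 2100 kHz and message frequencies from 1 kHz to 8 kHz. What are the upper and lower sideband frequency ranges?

Upper sideband (USB) = fc + [fm_low, fm_high] = 2100 + [1, 8] = [2101, 2108] kHz
Lower sideband (LSB) = fc - [fm_high, fm_low] = 2100 - [8, 1] = [2092, 2099] kHz
Total occupied spectrum: 2092 kHz to 2108 kHz (plus carrier at 2100 kHz)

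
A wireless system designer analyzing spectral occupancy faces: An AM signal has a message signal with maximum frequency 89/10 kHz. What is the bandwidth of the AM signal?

In AM (double-sideband), the bandwidth is twice the message frequency.
BW = 2 * f_m = 2 * 89/10 kHz = 89/5 kHz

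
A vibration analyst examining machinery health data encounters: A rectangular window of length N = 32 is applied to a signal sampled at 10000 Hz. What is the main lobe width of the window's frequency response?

For a rectangular window of length N,
the main lobe width in frequency is 2*f_s/N.
= 2*10000/32 = 625 Hz
This determines the minimum frequency separation for resolving two sinusoids.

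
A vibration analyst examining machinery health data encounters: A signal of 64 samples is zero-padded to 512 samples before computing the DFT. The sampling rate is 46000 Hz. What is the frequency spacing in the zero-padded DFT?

Original DFT: N = 64, resolution = f_s/N = 46000/64 = 2875/4 Hz
Zero-padded DFT: N = 512, resolution = f_s/N = 46000/512 = 2875/32 Hz
Zero-padding interpolates the spectrum (finer frequency grid)
but does NOT improve the true spectral resolution (ability to resolve close frequencies).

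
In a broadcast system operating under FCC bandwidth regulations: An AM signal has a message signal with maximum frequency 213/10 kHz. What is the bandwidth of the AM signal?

In AM (double-sideband), the bandwidth is twice the message frequency.
BW = 2 * f_m = 2 * 213/10 kHz = 213/5 kHz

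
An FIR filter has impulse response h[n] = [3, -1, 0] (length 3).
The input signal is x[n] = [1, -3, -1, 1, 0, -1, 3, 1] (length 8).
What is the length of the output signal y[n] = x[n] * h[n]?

For linear convolution, the output length is:
len(y) = len(x) + len(h) - 1 = 8 + 3 - 1 = 10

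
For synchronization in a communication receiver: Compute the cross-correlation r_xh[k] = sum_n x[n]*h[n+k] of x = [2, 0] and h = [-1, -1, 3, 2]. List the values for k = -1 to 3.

Both sequences indexed from 0 and zero outside their support.
Lags with overlap: k = -1 to 3.
  r_xh[-1] = x[1]*h[0] = 0
  r_xh[0] = x[0]*h[0] + x[1]*h[1] = -2
  r_xh[1] = x[0]*h[1] + x[1]*h[2] = -2
  r_xh[2] = x[0]*h[2] + x[1]*h[3] = 6
  r_xh[3] = x[0]*h[3] = 4
r_xh = [0, -2, -2, 6, 4] (for k = -1, ..., 3)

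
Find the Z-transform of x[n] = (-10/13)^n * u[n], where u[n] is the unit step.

The Z-transform of a^n * u[n] is z/(z-a) for |z| > |a|.
Here a = -10/13, so X(z) = z/(z - (-10/13)) = 13z/(13z + 10)
ROC: |z| > 10/13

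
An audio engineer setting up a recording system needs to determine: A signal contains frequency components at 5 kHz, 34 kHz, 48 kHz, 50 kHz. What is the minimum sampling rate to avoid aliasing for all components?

The highest frequency component is f_max = 50 kHz.
Nyquist rate = 2 * f_max = 2 * 50 kHz = 100 kHz.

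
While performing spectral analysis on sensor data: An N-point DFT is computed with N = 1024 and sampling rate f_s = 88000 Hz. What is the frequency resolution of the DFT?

DFT frequency resolution = f_s / N
= 88000 / 1024 = 1375/16 Hz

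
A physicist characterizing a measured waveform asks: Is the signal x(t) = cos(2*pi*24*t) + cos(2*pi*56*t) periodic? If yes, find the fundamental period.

f1 = 24 Hz, f2 = 56 Hz
Period T1 = 1/24, T2 = 1/56
Ratio T1/T2 = 56/24, which is rational.
The signal is periodic with fundamental period T = 1/GCD(24,56) = 1/8 s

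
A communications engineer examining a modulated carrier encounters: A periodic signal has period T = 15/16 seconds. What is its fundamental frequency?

The fundamental frequency is the reciprocal of the period.
f = 1/T = 1/(15/16) = 16/15 Hz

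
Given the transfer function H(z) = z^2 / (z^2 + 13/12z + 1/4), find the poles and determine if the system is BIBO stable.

Poles are roots of the denominator: z^2 + 13/12z + 1/4 = 0.
Quadratic formula: z = [-(13/12) +/- sqrt((13/12)^2 - 4*(1/4))] / 2
Discriminant = 169/144 - 1 = 25/144; sqrt = 5/12.
z = (-13/12 +/- 5/12) / 2 => z = -1/3 or z = -3/4.
|p1| = 1/3, |p2| = 3/4.
For BIBO stability, all poles must lie inside the unit circle (|p| < 1).
System is STABLE since both |p| < 1.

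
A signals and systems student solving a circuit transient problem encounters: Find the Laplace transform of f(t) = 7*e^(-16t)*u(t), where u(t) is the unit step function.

Standard Laplace transform pair:
e^(-at)*u(t) <-> 1/(s+a)
With a = 16: L{7*e^(-16t)*u(t)} = 7/(s+16), ROC: Re(s) > -16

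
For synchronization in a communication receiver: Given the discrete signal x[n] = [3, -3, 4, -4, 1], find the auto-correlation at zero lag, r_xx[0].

The auto-correlation at zero lag r_xx[0] equals the signal energy.
r_xx[0] = sum of x[n]^2 = 3^2 + (-3)^2 + 4^2 + (-4)^2 + 1^2
= 9 + 9 + 16 + 16 + 1 = 51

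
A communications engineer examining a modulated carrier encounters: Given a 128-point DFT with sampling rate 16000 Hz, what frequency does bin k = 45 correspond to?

The frequency of DFT bin k is: f_k = k * f_s / N
f_45 = 45 * 16000 / 128 = 5625 Hz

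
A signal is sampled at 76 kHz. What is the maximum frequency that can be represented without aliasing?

The maximum frequency that can be represented without aliasing
is the Nyquist frequency: f_max = f_s / 2 = 76 kHz / 2 = 38 kHz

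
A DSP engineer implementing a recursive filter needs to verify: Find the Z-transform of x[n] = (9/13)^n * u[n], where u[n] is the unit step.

The Z-transform of a^n * u[n] is z/(z-a) for |z| > |a|.
Here a = 9/13, so X(z) = z/(z - (9/13)) = 13z/(13z - 9)
ROC: |z| > 9/13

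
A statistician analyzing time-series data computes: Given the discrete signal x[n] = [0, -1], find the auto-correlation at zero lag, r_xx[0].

The auto-correlation at zero lag r_xx[0] equals the signal energy.
r_xx[0] = sum of x[n]^2 = 0^2 + (-1)^2
= 0 + 1 = 1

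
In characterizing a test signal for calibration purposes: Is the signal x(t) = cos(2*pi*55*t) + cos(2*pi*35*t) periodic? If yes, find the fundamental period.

f1 = 55 Hz, f2 = 35 Hz
Period T1 = 1/55, T2 = 1/35
Ratio T1/T2 = 35/55, which is rational.
The signal is periodic with fundamental period T = 1/GCD(55,35) = 1/5 s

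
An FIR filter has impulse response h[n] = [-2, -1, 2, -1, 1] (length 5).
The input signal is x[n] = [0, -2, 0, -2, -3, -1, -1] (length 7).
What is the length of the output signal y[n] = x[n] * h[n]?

For linear convolution, the output length is:
len(y) = len(x) + len(h) - 1 = 7 + 5 - 1 = 11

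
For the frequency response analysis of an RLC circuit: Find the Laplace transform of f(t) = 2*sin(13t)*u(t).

Standard pair: sin(wt)*u(t) <-> w/(s^2+w^2)
With w = 13: L{2*sin(13t)*u(t)} = 26/(s^2+169)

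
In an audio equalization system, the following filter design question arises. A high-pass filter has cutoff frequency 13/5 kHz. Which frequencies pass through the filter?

A high-pass filter passes all frequencies above the cutoff frequency 13/5 kHz and attenuates lower frequencies.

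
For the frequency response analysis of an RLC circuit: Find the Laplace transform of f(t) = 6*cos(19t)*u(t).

Standard pair: cos(wt)*u(t) <-> s/(s^2+w^2)
With w = 19: L{6*cos(19t)*u(t)} = 6s/(s^2+361)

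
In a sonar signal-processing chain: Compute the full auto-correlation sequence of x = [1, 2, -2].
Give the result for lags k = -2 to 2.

r_xx[k] = sum_m x[m]*x[m+k], indexed from 0, for k = -2 to 2:
  r_xx[-2] = x[2]*x[0] = -2
  r_xx[-1] = x[1]*x[0] + x[2]*x[1] = -2
  r_xx[0] = x[0]*x[0] + x[1]*x[1] + x[2]*x[2] = 9
  r_xx[1] = x[0]*x[1] + x[1]*x[2] = -2
  r_xx[2] = x[0]*x[2] = -2
r_xx = [-2, -2, 9, -2, -2]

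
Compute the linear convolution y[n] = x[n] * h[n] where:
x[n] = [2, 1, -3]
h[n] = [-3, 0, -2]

y[n] = sum_k x[k]*h[n-k]. Output length = len(x) + len(h) - 1 = 3 + 3 - 1 = 5.
y[0] = 2*-3 = -6
y[1] = 1*-3 + 2*0 = -3
y[2] = -3*-3 + 1*0 + 2*-2 = 5
y[3] = -3*0 + 1*-2 = -2
y[4] = -3*-2 = 6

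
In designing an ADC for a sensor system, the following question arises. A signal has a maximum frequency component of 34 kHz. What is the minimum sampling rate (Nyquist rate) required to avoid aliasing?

By the Nyquist-Shannon sampling theorem,
the minimum sampling rate (Nyquist rate) must be at least 2 * f_max.
Nyquist rate = 2 * 34 kHz = 68 kHz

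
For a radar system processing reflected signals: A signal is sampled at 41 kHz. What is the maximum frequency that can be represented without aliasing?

The maximum frequency that can be represented without aliasing
is the Nyquist frequency: f_max = f_s / 2 = 41 kHz / 2 = 41/2 kHz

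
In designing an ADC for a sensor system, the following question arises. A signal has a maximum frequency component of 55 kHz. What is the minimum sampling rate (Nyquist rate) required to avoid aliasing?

By the Nyquist-Shannon sampling theorem,
the minimum sampling rate (Nyquist rate) must be at least 2 * f_max.
Nyquist rate = 2 * 55 kHz = 110 kHz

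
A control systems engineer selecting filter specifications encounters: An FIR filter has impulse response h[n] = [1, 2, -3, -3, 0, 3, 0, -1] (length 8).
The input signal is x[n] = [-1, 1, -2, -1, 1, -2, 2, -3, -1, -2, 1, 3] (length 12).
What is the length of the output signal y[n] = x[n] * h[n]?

For linear convolution, the output length is:
len(y) = len(x) + len(h) - 1 = 12 + 8 - 1 = 19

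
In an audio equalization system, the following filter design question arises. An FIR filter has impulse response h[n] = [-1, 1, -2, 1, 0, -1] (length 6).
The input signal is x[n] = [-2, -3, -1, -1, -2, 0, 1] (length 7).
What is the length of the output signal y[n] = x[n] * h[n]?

For linear convolution, the output length is:
len(y) = len(x) + len(h) - 1 = 7 + 6 - 1 = 12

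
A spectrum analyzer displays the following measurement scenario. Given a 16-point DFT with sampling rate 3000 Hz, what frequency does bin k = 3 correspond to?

The frequency of DFT bin k is: f_k = k * f_s / N
f_3 = 3 * 3000 / 16 = 1125/2 Hz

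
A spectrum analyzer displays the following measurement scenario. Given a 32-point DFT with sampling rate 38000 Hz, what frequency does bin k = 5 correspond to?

The frequency of DFT bin k is: f_k = k * f_s / N
f_5 = 5 * 38000 / 32 = 11875/2 Hz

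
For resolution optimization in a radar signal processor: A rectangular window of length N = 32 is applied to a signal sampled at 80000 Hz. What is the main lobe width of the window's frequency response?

For a rectangular window of length N,
the main lobe width in frequency is 2*f_s/N.
= 2*80000/32 = 5000 Hz
This determines the minimum frequency separation for resolving two sinusoids.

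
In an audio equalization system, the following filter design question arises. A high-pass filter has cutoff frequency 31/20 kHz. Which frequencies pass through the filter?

A high-pass filter passes all frequencies above the cutoff frequency 31/20 kHz and attenuates lower frequencies.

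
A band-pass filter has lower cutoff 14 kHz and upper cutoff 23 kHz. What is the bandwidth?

Bandwidth = f_high - f_low
= 23 kHz - 14 kHz = 9 kHz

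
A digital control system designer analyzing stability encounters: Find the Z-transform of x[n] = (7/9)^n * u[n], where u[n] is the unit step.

The Z-transform of a^n * u[n] is z/(z-a) for |z| > |a|.
Here a = 7/9, so X(z) = z/(z - (7/9)) = 9z/(9z - 7)
ROC: |z| > 7/9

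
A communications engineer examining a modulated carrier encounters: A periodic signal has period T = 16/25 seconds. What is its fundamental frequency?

The fundamental frequency is the reciprocal of the period.
f = 1/T = 1/(16/25) = 25/16 Hz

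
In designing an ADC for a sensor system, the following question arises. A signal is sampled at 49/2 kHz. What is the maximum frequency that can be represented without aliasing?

The maximum frequency that can be represented without aliasing
is the Nyquist frequency: f_max = f_s / 2 = 49/2 kHz / 2 = 49/4 kHz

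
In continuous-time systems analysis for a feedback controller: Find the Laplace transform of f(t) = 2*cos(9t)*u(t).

Standard pair: cos(wt)*u(t) <-> s/(s^2+w^2)
With w = 9: L{2*cos(9t)*u(t)} = 2s/(s^2+81)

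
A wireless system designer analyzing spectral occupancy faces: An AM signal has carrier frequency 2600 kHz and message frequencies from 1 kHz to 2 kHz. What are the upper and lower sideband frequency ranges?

Upper sideband (USB) = fc + [fm_low, fm_high] = 2600 + [1, 2] = [2601, 2602] kHz
Lower sideband (LSB) = fc - [fm_high, fm_low] = 2600 - [2, 1] = [2598, 2599] kHz
Total occupied spectrum: 2598 kHz to 2602 kHz (plus carrier at 2600 kHz)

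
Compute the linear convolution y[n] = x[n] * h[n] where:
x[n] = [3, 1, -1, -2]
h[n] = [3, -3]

y[n] = sum_k x[k]*h[n-k]. Output length = len(x) + len(h) - 1 = 4 + 2 - 1 = 5.
y[0] = 3*3 = 9
y[1] = 1*3 + 3*-3 = -6
y[2] = -1*3 + 1*-3 = -6
y[3] = -2*3 + -1*-3 = -3
y[4] = -2*-3 = 6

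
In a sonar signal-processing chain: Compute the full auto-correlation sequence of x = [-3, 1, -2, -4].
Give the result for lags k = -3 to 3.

r_xx[k] = sum_m x[m]*x[m+k], indexed from 0, for k = -3 to 3:
  r_xx[-3] = x[3]*x[0] = 12
  r_xx[-2] = x[2]*x[0] + x[3]*x[1] = 2
  r_xx[-1] = x[1]*x[0] + x[2]*x[1] + x[3]*x[2] = 3
  r_xx[0] = x[0]*x[0] + x[1]*x[1] + x[2]*x[2] + x[3]*x[3] = 30
  r_xx[1] = x[0]*x[1] + x[1]*x[2] + x[2]*x[3] = 3
  r_xx[2] = x[0]*x[2] + x[1]*x[3] = 2
  r_xx[3] = x[0]*x[3] = 12
r_xx = [12, 2, 3, 30, 3, 2, 12]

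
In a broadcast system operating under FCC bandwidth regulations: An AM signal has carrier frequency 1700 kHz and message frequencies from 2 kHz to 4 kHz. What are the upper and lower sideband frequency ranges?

Upper sideband (USB) = fc + [fm_low, fm_high] = 1700 + [2, 4] = [1702, 1704] kHz
Lower sideband (LSB) = fc - [fm_high, fm_low] = 1700 - [4, 2] = [1696, 1698] kHz
Total occupied spectrum: 1696 kHz to 1704 kHz (plus carrier at 1700 kHz)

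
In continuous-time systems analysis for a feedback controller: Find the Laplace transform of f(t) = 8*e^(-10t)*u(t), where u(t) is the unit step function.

Standard Laplace transform pair:
e^(-at)*u(t) <-> 1/(s+a)
With a = 10: L{8*e^(-10t)*u(t)} = 8/(s+10), ROC: Re(s) > -10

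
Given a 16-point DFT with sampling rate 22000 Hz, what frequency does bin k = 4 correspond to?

The frequency of DFT bin k is: f_k = k * f_s / N
f_4 = 4 * 22000 / 16 = 5500 Hz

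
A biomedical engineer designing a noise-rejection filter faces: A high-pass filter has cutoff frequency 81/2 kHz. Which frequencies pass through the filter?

A high-pass filter passes all frequencies above the cutoff frequency 81/2 kHz and attenuates lower frequencies.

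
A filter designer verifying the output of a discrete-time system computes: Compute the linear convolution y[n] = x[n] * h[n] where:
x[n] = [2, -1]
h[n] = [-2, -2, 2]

y[n] = sum_k x[k]*h[n-k]. Output length = len(x) + len(h) - 1 = 2 + 3 - 1 = 4.
y[0] = 2*-2 = -4
y[1] = -1*-2 + 2*-2 = -2
y[2] = -1*-2 + 2*2 = 6
y[3] = -1*2 = -2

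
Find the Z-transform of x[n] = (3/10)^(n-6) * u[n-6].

Time-shifting property: if X(z) = Z{x[n]}, then Z{x[n-d]} = z^(-d) * X(z)
X(z) = z/(z - 3/10) for x[n] = (3/10)^n * u[n]
Z{x[n-6]} = z^(-6) * z/(z - 3/10) = z^(-5)/(z - 3/10)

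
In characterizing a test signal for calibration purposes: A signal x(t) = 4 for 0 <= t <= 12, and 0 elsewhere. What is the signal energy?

Energy = integral of |x(t)|^2 dt over the signal duration
= 4^2 * 12 = 16 * 12 = 192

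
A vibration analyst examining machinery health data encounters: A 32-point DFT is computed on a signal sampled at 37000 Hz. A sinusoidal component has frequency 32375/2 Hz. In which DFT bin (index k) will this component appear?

DFT frequency resolution = f_s/N = 37000/32 = 4625/4 Hz
Bin index k = f_signal / resolution = 32375/2 / 4625/4 = 14
The signal frequency 32375/2 Hz falls in DFT bin k = 14.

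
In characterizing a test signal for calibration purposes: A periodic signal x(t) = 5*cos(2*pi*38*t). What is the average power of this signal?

Average power of A*cos(wt) is A^2/2.
P = 5^2 / 2 = 25/2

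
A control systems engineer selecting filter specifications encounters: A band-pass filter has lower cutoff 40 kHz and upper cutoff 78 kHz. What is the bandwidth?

Bandwidth = f_high - f_low
= 78 kHz - 40 kHz = 38 kHz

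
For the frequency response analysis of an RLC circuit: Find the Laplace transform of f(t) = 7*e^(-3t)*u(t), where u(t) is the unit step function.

Standard Laplace transform pair:
e^(-at)*u(t) <-> 1/(s+a)
With a = 3: L{7*e^(-3t)*u(t)} = 7/(s+3), ROC: Re(s) > -3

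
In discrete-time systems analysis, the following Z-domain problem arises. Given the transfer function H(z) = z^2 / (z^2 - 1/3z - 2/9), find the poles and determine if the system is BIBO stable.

Poles are roots of the denominator: z^2 - 1/3z - 2/9 = 0.
Quadratic formula: z = [-(-1/3) +/- sqrt((-1/3)^2 - 4*(-2/9))] / 2
Discriminant = 1/9 + 8/9 = 1; sqrt = 1.
z = (1/3 +/- 1) / 2 => z = 2/3 or z = -1/3.
|p1| = 2/3, |p2| = 1/3.
For BIBO stability, all poles must lie inside the unit circle (|p| < 1).
System is STABLE since both |p| < 1.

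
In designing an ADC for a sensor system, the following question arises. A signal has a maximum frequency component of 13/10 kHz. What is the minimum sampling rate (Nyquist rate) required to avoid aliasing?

By the Nyquist-Shannon sampling theorem,
the minimum sampling rate (Nyquist rate) must be at least 2 * f_max.
Nyquist rate = 2 * 13/10 kHz = 13/5 kHz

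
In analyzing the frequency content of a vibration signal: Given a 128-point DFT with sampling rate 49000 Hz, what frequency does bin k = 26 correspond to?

The frequency of DFT bin k is: f_k = k * f_s / N
f_26 = 26 * 49000 / 128 = 79625/8 Hz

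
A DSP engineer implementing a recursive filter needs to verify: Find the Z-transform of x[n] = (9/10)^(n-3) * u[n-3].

Time-shifting property: if X(z) = Z{x[n]}, then Z{x[n-d]} = z^(-d) * X(z)
X(z) = z/(z - 9/10) for x[n] = (9/10)^n * u[n]
Z{x[n-3]} = z^(-3) * z/(z - 9/10) = z^(-2)/(z - 9/10)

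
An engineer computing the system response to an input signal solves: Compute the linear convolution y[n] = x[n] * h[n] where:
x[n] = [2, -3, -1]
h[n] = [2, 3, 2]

y[n] = sum_k x[k]*h[n-k]. Output length = len(x) + len(h) - 1 = 3 + 3 - 1 = 5.
y[0] = 2*2 = 4
y[1] = -3*2 + 2*3 = 0
y[2] = -1*2 + -3*3 + 2*2 = -7
y[3] = -1*3 + -3*2 = -9
y[4] = -1*2 = -2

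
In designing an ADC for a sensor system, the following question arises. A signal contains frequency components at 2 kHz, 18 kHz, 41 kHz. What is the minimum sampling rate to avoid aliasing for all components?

The highest frequency component is f_max = 41 kHz.
Nyquist rate = 2 * f_max = 2 * 41 kHz = 82 kHz.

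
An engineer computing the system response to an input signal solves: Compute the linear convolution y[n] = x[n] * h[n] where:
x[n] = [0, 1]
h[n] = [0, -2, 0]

y[n] = sum_k x[k]*h[n-k]. Output length = len(x) + len(h) - 1 = 2 + 3 - 1 = 4.
y[0] = 0*0 = 0
y[1] = 1*0 + 0*-2 = 0
y[2] = 1*-2 + 0*0 = -2
y[3] = 1*0 = 0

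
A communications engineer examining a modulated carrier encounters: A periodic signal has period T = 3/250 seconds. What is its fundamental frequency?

The fundamental frequency is the reciprocal of the period.
f = 1/T = 1/(3/250) = 250/3 Hz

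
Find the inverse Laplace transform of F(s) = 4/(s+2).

Standard pair: k/(s+a) <-> k*e^(-at)*u(t)
With k=4, a=2: f(t) = 4*e^(-2t)*u(t)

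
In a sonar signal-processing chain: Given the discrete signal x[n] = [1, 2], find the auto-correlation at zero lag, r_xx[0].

The auto-correlation at zero lag r_xx[0] equals the signal energy.
r_xx[0] = sum of x[n]^2 = 1^2 + 2^2
= 1 + 4 = 5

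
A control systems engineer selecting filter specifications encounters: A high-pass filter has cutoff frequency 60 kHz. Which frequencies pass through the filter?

A high-pass filter passes all frequencies above the cutoff frequency 60 kHz and attenuates lower frequencies.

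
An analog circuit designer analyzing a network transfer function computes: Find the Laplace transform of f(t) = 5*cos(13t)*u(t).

Standard pair: cos(wt)*u(t) <-> s/(s^2+w^2)
With w = 13: L{5*cos(13t)*u(t)} = 5s/(s^2+169)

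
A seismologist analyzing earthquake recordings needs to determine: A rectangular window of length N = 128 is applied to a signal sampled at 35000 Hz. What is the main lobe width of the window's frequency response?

For a rectangular window of length N,
the main lobe width in frequency is 2*f_s/N.
= 2*35000/128 = 4375/8 Hz
This determines the minimum frequency separation for resolving two sinusoids.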